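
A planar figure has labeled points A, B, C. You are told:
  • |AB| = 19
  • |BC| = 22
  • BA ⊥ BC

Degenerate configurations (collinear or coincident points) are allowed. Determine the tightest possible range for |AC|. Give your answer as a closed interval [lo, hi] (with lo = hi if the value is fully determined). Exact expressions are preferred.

|AC| = 13·√(5)  (≈ 29.0689)

|AB| ∈ {19}
|BC| ∈ {22}
|AC| ∈ {13·√(5)}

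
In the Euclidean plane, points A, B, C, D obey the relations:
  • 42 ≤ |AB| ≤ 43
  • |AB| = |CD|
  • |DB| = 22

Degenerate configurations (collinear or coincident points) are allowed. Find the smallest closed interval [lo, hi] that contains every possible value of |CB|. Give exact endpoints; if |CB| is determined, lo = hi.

|AB| ∈ [42, 43]
|BD| ∈ {22}
|CD| ∈ [42, 43]
|AD| ∈ [20, 65]
|BC| ∈ [20, 65]
|AC| ∈ [0, 108]

|CB| ∈ [20, 65]  (≈ [20.0000, 65.0000])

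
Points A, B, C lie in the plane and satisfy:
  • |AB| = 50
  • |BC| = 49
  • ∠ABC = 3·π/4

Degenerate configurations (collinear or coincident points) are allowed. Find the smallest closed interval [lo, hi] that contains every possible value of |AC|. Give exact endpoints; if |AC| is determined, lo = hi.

|AC| = √(2450·√(2) + 4901)  (≈ 91.4649)

|AB| ∈ {50}
|BC| ∈ {49}
|AC| ∈ {√(2450·√(2) + 4901)}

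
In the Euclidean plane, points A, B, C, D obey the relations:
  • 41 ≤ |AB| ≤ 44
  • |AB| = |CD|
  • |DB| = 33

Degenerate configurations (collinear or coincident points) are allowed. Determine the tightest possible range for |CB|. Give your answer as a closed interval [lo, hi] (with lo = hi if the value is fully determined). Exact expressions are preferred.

|CB| ∈ [8, 77]  (≈ [8.0000, 77.0000])

|AB| ∈ [41, 44]
|BD| ∈ {33}
|CD| ∈ [41, 44]
|AD| ∈ [8, 77]
|BC| ∈ [8, 77]
|AC| ∈ [0, 121]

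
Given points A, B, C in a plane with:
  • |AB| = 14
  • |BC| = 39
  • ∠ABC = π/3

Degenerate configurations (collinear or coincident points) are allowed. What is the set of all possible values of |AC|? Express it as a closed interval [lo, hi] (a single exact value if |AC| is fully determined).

|AC| = √(1171)  (≈ 34.2199)

|AB| ∈ {14}
|BC| ∈ {39}
|AC| ∈ {√(1171)}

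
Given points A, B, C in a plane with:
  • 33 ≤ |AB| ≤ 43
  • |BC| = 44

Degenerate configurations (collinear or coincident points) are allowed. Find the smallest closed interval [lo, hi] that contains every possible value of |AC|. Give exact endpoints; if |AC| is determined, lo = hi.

|AB| ∈ [33, 43]
|BC| ∈ {44}
|AC| ∈ [1, 87]

|AC| ∈ [1, 87]  (≈ [1.0000, 87.0000])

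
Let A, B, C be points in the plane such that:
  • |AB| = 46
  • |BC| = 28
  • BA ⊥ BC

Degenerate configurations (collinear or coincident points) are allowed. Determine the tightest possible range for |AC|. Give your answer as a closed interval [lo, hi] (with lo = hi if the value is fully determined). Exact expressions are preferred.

|AC| = 10·√(29)  (≈ 53.8516)

|AB| ∈ {46}
|BC| ∈ {28}
|AC| ∈ {10·√(29)}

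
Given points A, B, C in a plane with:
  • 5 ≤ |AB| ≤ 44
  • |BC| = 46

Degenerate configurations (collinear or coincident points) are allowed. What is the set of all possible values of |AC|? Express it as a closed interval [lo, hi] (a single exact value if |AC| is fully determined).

|AC| ∈ [2, 90]  (≈ [2.0000, 90.0000])

|AB| ∈ [5, 44]
|BC| ∈ {46}
|AC| ∈ [2, 90]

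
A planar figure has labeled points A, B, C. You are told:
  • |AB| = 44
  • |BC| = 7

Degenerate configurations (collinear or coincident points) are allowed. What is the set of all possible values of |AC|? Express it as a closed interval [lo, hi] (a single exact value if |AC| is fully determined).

|AC| ∈ [37, 51]  (≈ [37.0000, 51.0000])

|AB| ∈ {44}
|BC| ∈ {7}
|AC| ∈ [37, 51]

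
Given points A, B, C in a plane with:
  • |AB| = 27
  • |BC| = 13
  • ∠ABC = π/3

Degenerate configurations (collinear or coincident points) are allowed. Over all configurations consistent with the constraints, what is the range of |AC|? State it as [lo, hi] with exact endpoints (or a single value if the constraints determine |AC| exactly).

|AC| = √(547)  (≈ 23.3880)

|AB| ∈ {27}
|BC| ∈ {13}
|AC| ∈ {√(547)}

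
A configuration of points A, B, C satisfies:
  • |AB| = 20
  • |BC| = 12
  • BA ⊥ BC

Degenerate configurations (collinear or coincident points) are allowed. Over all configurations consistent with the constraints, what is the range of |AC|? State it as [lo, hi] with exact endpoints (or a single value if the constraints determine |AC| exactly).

|AC| = 4·√(34)  (≈ 23.3238)

|AB| ∈ {20}
|BC| ∈ {12}
|AC| ∈ {4·√(34)}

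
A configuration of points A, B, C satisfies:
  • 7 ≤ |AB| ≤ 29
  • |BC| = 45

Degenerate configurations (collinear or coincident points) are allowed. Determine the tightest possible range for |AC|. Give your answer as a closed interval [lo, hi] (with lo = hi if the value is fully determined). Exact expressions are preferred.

|AC| ∈ [16, 74]  (≈ [16.0000, 74.0000])

|AB| ∈ [7, 29]
|BC| ∈ {45}
|AC| ∈ [16, 74]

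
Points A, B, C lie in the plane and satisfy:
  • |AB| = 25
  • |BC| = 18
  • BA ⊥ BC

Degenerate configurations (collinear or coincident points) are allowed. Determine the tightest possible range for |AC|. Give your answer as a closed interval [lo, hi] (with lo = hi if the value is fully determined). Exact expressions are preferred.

|AC| = √(949)  (≈ 30.8058)

|AB| ∈ {25}
|BC| ∈ {18}
|AC| ∈ {√(949)}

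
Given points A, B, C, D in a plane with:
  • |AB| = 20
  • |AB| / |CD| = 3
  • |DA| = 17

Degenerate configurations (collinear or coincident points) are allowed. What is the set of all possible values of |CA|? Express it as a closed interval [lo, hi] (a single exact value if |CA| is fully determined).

|AB| ∈ {20}
|AD| ∈ {17}
|CD| ∈ {20/3}
|BD| ∈ [3, 37]
|AC| ∈ [31/3, 71/3]
|BC| ∈ [0, 131/3]

|CA| ∈ [31/3, 71/3]  (≈ [10.3333, 23.6667])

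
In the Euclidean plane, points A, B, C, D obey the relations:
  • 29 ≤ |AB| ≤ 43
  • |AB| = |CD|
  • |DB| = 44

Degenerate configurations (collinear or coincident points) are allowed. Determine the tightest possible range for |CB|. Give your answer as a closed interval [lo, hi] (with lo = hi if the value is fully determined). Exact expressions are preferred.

|AB| ∈ [29, 43]
|BD| ∈ {44}
|CD| ∈ [29, 43]
|AD| ∈ [1, 87]
|BC| ∈ [1, 87]
|AC| ∈ [0, 130]

|CB| ∈ [1, 87]  (≈ [1.0000, 87.0000])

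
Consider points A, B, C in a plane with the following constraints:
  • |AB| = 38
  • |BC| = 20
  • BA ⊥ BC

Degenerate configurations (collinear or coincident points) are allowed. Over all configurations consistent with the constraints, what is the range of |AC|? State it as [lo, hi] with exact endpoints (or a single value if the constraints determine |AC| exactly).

|AC| = 2·√(461)  (≈ 42.9418)

|AB| ∈ {38}
|BC| ∈ {20}
|AC| ∈ {2·√(461)}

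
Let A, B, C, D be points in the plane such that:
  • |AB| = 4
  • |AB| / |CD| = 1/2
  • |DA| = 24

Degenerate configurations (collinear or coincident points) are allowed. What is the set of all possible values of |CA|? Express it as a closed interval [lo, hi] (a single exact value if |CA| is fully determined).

|AB| ∈ {4}
|AD| ∈ {24}
|CD| ∈ {8}
|BD| ∈ [20, 28]
|AC| ∈ [16, 32]
|BC| ∈ [12, 36]

|CA| ∈ [16, 32]  (≈ [16.0000, 32.0000])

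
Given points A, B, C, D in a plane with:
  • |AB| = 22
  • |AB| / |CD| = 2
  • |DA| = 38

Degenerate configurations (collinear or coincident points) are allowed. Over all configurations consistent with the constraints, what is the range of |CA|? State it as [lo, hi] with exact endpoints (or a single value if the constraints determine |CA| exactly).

|AB| ∈ {22}
|AD| ∈ {38}
|CD| ∈ {11}
|BD| ∈ [16, 60]
|AC| ∈ [27, 49]
|BC| ∈ [5, 71]

|CA| ∈ [27, 49]  (≈ [27.0000, 49.0000])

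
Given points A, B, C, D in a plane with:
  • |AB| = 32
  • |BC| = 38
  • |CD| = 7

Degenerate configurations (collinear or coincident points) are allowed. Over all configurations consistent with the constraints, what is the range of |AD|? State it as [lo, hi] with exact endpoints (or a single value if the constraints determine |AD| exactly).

|AD| ∈ [0, 77]  (≈ [0.0000, 77.0000])

|AB| ∈ {32}
|BC| ∈ {38}
|CD| ∈ {7}
|AC| ∈ [6, 70]
|BD| ∈ [31, 45]
|AD| ∈ [0, 77]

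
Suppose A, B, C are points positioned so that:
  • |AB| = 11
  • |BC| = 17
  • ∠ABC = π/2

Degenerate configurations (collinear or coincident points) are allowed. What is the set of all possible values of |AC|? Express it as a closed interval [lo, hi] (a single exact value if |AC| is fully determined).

|AC| = √(410)  (≈ 20.2485)

|AB| ∈ {11}
|BC| ∈ {17}
|AC| ∈ {√(410)}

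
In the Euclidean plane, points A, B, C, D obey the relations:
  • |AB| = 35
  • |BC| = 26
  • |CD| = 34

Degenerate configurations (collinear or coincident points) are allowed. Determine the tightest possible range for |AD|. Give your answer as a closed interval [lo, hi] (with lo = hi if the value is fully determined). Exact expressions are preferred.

|AB| ∈ {35}
|BC| ∈ {26}
|CD| ∈ {34}
|AC| ∈ [9, 61]
|BD| ∈ [8, 60]
|AD| ∈ [0, 95]

|AD| ∈ [0, 95]  (≈ [0.0000, 95.0000])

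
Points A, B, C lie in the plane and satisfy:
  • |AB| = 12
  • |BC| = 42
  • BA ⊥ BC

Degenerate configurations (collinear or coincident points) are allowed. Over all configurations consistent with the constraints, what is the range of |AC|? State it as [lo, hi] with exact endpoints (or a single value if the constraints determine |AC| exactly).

|AC| = 6·√(53)  (≈ 43.6807)

|AB| ∈ {12}
|BC| ∈ {42}
|AC| ∈ {6·√(53)}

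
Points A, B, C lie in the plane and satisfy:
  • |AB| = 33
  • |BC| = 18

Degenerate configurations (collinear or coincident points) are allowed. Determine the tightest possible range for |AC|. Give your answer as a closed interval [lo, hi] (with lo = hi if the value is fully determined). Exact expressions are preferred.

|AB| ∈ {33}
|BC| ∈ {18}
|AC| ∈ [15, 51]

|AC| ∈ [15, 51]  (≈ [15.0000, 51.0000])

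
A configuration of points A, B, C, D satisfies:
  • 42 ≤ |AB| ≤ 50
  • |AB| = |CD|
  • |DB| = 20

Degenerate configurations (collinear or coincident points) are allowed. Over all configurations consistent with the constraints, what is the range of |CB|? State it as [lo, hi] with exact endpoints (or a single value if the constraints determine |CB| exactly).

|CB| ∈ [22, 70]  (≈ [22.0000, 70.0000])

|AB| ∈ [42, 50]
|BD| ∈ {20}
|CD| ∈ [42, 50]
|AD| ∈ [22, 70]
|BC| ∈ [22, 70]
|AC| ∈ [0, 120]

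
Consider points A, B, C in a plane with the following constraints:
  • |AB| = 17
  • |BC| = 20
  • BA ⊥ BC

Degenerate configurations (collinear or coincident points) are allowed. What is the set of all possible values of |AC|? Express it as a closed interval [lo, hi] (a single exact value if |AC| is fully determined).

|AC| = √(689)  (≈ 26.2488)

|AB| ∈ {17}
|BC| ∈ {20}
|AC| ∈ {√(689)}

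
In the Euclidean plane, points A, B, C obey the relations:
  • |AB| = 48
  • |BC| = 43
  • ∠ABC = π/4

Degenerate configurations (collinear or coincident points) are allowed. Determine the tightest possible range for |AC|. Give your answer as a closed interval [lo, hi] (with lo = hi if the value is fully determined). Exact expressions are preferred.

|AC| = √(4153 - 2064·√(2))  (≈ 35.1292)

|AB| ∈ {48}
|BC| ∈ {43}
|AC| ∈ {√(4153 - 2064·√(2))}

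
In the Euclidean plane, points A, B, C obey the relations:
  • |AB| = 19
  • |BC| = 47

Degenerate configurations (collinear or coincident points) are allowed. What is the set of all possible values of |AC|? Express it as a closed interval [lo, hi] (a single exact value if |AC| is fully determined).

|AB| ∈ {19}
|BC| ∈ {47}
|AC| ∈ [28, 66]

|AC| ∈ [28, 66]  (≈ [28.0000, 66.0000])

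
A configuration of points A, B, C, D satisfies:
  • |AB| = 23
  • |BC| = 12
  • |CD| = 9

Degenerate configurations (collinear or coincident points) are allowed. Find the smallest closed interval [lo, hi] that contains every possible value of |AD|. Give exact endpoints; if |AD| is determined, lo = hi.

|AB| ∈ {23}
|BC| ∈ {12}
|CD| ∈ {9}
|AC| ∈ [11, 35]
|BD| ∈ [3, 21]
|AD| ∈ [2, 44]

|AD| ∈ [2, 44]  (≈ [2.0000, 44.0000])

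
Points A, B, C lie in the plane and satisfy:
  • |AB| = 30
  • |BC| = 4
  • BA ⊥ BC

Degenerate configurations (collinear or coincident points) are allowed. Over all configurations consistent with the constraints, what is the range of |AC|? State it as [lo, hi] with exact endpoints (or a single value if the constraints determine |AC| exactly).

|AC| = 2·√(229)  (≈ 30.2655)

|AB| ∈ {30}
|BC| ∈ {4}
|AC| ∈ {2·√(229)}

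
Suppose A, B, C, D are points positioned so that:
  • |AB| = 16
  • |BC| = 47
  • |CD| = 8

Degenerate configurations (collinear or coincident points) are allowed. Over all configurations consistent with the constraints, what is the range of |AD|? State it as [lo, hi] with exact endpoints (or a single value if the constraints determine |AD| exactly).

|AB| ∈ {16}
|BC| ∈ {47}
|CD| ∈ {8}
|AC| ∈ [31, 63]
|BD| ∈ [39, 55]
|AD| ∈ [23, 71]

|AD| ∈ [23, 71]  (≈ [23.0000, 71.0000])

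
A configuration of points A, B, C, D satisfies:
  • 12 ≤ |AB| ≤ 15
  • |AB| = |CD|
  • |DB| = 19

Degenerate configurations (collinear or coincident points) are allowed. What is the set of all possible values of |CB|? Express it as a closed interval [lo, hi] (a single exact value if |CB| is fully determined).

|CB| ∈ [4, 34]  (≈ [4.0000, 34.0000])

|AB| ∈ [12, 15]
|BD| ∈ {19}
|CD| ∈ [12, 15]
|AD| ∈ [4, 34]
|BC| ∈ [4, 34]
|AC| ∈ [0, 49]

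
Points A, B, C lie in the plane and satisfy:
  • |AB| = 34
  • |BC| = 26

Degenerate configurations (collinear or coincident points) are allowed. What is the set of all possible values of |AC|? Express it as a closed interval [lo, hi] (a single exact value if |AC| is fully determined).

|AC| ∈ [8, 60]  (≈ [8.0000, 60.0000])

|AB| ∈ {34}
|BC| ∈ {26}
|AC| ∈ [8, 60]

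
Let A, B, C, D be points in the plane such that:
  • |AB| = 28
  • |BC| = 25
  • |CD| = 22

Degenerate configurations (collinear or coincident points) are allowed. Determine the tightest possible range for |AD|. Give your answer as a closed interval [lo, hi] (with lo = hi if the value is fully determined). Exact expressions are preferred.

|AD| ∈ [0, 75]  (≈ [0.0000, 75.0000])

|AB| ∈ {28}
|BC| ∈ {25}
|CD| ∈ {22}
|AC| ∈ [3, 53]
|BD| ∈ [3, 47]
|AD| ∈ [0, 75]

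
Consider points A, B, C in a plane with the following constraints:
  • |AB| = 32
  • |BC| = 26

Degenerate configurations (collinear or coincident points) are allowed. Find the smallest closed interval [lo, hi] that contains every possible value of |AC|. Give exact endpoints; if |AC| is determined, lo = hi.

|AC| ∈ [6, 58]  (≈ [6.0000, 58.0000])

|AB| ∈ {32}
|BC| ∈ {26}
|AC| ∈ [6, 58]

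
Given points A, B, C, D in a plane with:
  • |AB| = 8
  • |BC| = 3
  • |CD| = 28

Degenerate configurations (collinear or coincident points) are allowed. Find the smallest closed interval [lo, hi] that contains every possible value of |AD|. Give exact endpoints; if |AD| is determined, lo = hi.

|AB| ∈ {8}
|BC| ∈ {3}
|CD| ∈ {28}
|AC| ∈ [5, 11]
|BD| ∈ [25, 31]
|AD| ∈ [17, 39]

|AD| ∈ [17, 39]  (≈ [17.0000, 39.0000])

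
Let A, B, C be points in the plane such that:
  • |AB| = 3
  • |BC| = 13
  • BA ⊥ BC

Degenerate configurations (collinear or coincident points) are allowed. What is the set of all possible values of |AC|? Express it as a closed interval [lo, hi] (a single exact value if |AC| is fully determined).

|AB| ∈ {3}
|BC| ∈ {13}
|AC| ∈ {√(178)}

|AC| = √(178)  (≈ 13.3417)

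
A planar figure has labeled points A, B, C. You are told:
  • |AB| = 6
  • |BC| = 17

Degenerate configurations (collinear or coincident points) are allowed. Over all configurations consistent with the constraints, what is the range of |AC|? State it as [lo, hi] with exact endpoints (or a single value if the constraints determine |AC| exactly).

|AC| ∈ [11, 23]  (≈ [11.0000, 23.0000])

|AB| ∈ {6}
|BC| ∈ {17}
|AC| ∈ [11, 23]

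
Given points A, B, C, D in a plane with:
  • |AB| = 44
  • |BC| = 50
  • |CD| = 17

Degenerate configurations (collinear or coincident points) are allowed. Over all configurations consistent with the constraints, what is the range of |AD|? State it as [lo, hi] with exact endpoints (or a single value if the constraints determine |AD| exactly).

|AB| ∈ {44}
|BC| ∈ {50}
|CD| ∈ {17}
|AC| ∈ [6, 94]
|BD| ∈ [33, 67]
|AD| ∈ [0, 111]

|AD| ∈ [0, 111]  (≈ [0.0000, 111.0000])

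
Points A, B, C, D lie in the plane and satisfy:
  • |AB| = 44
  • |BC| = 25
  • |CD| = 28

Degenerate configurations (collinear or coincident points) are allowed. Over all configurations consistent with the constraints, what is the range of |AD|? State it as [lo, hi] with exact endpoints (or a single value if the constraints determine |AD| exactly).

|AB| ∈ {44}
|BC| ∈ {25}
|CD| ∈ {28}
|AC| ∈ [19, 69]
|BD| ∈ [3, 53]
|AD| ∈ [0, 97]

|AD| ∈ [0, 97]  (≈ [0.0000, 97.0000])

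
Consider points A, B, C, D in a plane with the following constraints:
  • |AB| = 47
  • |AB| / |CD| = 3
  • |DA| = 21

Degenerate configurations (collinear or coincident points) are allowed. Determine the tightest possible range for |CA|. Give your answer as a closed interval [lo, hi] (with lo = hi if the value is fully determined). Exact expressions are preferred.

|AB| ∈ {47}
|AD| ∈ {21}
|CD| ∈ {47/3}
|BD| ∈ [26, 68]
|AC| ∈ [16/3, 110/3]
|BC| ∈ [31/3, 251/3]

|CA| ∈ [16/3, 110/3]  (≈ [5.3333, 36.6667])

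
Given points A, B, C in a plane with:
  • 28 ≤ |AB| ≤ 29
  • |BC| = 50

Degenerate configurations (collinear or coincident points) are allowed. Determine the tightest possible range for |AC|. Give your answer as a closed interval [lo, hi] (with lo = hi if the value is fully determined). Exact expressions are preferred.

|AB| ∈ [28, 29]
|BC| ∈ {50}
|AC| ∈ [21, 79]

|AC| ∈ [21, 79]  (≈ [21.0000, 79.0000])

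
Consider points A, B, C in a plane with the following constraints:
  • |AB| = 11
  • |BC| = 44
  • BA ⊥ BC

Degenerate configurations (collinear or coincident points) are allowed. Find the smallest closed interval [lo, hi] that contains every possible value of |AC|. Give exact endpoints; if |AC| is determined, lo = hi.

|AB| ∈ {11}
|BC| ∈ {44}
|AC| ∈ {11·√(17)}

|AC| = 11·√(17)  (≈ 45.3542)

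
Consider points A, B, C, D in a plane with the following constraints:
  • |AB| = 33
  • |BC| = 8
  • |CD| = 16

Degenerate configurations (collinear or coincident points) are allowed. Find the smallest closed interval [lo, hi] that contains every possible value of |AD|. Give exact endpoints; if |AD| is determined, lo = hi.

|AB| ∈ {33}
|BC| ∈ {8}
|CD| ∈ {16}
|AC| ∈ [25, 41]
|BD| ∈ [8, 24]
|AD| ∈ [9, 57]

|AD| ∈ [9, 57]  (≈ [9.0000, 57.0000])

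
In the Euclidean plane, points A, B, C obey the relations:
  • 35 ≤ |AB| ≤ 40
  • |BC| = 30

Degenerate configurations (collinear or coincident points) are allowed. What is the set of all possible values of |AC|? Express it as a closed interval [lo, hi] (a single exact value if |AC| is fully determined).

|AB| ∈ [35, 40]
|BC| ∈ {30}
|AC| ∈ [5, 70]

|AC| ∈ [5, 70]  (≈ [5.0000, 70.0000])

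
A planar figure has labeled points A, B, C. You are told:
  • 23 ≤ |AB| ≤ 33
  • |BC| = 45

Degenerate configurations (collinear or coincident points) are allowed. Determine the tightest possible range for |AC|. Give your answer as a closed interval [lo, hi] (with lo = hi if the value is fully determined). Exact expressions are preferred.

|AC| ∈ [12, 78]  (≈ [12.0000, 78.0000])

|AB| ∈ [23, 33]
|BC| ∈ {45}
|AC| ∈ [12, 78]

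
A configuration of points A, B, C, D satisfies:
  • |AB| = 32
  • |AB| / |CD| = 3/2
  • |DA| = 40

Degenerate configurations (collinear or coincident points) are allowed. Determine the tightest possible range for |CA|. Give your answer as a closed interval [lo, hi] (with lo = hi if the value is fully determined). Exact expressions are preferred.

|CA| ∈ [56/3, 184/3]  (≈ [18.6667, 61.3333])

|AB| ∈ {32}
|AD| ∈ {40}
|CD| ∈ {64/3}
|BD| ∈ [8, 72]
|AC| ∈ [56/3, 184/3]
|BC| ∈ [0, 280/3]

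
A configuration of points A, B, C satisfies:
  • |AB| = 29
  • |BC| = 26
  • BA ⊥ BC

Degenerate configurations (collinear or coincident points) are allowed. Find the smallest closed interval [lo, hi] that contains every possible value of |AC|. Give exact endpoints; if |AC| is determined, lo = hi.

|AB| ∈ {29}
|BC| ∈ {26}
|AC| ∈ {√(1517)}

|AC| = √(1517)  (≈ 38.9487)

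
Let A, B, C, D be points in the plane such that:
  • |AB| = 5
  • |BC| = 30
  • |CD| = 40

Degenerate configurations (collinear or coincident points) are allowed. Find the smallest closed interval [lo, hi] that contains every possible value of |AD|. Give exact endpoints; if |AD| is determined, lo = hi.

|AD| ∈ [5, 75]  (≈ [5.0000, 75.0000])

|AB| ∈ {5}
|BC| ∈ {30}
|CD| ∈ {40}
|AC| ∈ [25, 35]
|BD| ∈ [10, 70]
|AD| ∈ [5, 75]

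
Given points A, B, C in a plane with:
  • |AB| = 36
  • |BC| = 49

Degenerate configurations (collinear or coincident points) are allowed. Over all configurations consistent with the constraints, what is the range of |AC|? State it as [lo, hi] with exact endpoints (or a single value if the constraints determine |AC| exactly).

|AB| ∈ {36}
|BC| ∈ {49}
|AC| ∈ [13, 85]

|AC| ∈ [13, 85]  (≈ [13.0000, 85.0000])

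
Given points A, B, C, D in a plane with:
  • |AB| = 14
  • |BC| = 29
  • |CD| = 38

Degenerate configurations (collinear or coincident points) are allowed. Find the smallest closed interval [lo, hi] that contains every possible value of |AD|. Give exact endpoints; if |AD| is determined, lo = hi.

|AD| ∈ [0, 81]  (≈ [0.0000, 81.0000])

|AB| ∈ {14}
|BC| ∈ {29}
|CD| ∈ {38}
|AC| ∈ [15, 43]
|BD| ∈ [9, 67]
|AD| ∈ [0, 81]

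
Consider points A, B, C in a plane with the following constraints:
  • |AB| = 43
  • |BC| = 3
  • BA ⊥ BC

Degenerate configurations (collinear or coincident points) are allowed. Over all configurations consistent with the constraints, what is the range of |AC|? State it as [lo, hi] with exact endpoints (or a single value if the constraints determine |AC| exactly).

|AC| = √(1858)  (≈ 43.1045)

|AB| ∈ {43}
|BC| ∈ {3}
|AC| ∈ {√(1858)}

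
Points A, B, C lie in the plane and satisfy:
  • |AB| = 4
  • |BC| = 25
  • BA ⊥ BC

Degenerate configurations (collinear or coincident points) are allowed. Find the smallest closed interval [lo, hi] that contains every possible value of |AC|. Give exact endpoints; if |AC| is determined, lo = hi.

|AC| = √(641)  (≈ 25.3180)

|AB| ∈ {4}
|BC| ∈ {25}
|AC| ∈ {√(641)}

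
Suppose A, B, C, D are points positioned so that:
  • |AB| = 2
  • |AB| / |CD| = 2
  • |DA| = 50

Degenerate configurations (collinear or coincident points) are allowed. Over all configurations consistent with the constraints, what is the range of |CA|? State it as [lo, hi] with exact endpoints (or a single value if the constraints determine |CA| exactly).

|AB| ∈ {2}
|AD| ∈ {50}
|CD| ∈ {1}
|BD| ∈ [48, 52]
|AC| ∈ [49, 51]
|BC| ∈ [47, 53]

|CA| ∈ [49, 51]  (≈ [49.0000, 51.0000])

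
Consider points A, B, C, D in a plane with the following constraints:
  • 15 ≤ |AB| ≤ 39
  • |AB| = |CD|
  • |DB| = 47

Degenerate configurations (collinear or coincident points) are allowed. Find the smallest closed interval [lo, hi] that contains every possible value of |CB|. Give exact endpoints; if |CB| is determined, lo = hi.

|CB| ∈ [8, 86]  (≈ [8.0000, 86.0000])

|AB| ∈ [15, 39]
|BD| ∈ {47}
|CD| ∈ [15, 39]
|AD| ∈ [8, 86]
|BC| ∈ [8, 86]
|AC| ∈ [0, 125]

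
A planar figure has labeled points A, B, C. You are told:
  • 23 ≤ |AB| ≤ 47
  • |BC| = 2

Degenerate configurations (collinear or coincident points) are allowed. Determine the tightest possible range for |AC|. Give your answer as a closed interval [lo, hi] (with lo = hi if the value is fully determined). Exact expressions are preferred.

|AC| ∈ [21, 49]  (≈ [21.0000, 49.0000])

|AB| ∈ [23, 47]
|BC| ∈ {2}
|AC| ∈ [21, 49]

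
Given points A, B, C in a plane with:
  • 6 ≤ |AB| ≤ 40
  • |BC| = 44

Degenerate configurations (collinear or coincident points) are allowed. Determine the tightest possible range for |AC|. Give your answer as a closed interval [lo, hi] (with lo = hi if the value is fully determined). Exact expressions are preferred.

|AC| ∈ [4, 84]  (≈ [4.0000, 84.0000])

|AB| ∈ [6, 40]
|BC| ∈ {44}
|AC| ∈ [4, 84]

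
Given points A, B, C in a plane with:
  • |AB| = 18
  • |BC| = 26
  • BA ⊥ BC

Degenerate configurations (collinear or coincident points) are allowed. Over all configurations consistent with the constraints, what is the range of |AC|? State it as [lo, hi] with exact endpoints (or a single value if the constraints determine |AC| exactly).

|AB| ∈ {18}
|BC| ∈ {26}
|AC| ∈ {10·√(10)}

|AC| = 10·√(10)  (≈ 31.6228)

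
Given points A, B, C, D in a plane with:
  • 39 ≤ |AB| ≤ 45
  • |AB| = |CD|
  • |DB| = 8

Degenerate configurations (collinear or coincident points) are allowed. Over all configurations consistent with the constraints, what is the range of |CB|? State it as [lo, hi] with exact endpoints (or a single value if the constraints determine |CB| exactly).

|AB| ∈ [39, 45]
|BD| ∈ {8}
|CD| ∈ [39, 45]
|AD| ∈ [31, 53]
|BC| ∈ [31, 53]
|AC| ∈ [0, 98]

|CB| ∈ [31, 53]  (≈ [31.0000, 53.0000])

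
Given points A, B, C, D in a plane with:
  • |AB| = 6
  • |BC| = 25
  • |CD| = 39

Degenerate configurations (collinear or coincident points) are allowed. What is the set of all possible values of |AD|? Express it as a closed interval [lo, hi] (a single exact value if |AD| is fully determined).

|AB| ∈ {6}
|BC| ∈ {25}
|CD| ∈ {39}
|AC| ∈ [19, 31]
|BD| ∈ [14, 64]
|AD| ∈ [8, 70]

|AD| ∈ [8, 70]  (≈ [8.0000, 70.0000])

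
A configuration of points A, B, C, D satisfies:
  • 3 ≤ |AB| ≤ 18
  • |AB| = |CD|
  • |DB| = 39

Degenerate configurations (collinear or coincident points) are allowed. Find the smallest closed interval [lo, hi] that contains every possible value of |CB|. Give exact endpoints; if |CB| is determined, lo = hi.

|AB| ∈ [3, 18]
|BD| ∈ {39}
|CD| ∈ [3, 18]
|AD| ∈ [21, 57]
|BC| ∈ [21, 57]
|AC| ∈ [3, 75]

|CB| ∈ [21, 57]  (≈ [21.0000, 57.0000])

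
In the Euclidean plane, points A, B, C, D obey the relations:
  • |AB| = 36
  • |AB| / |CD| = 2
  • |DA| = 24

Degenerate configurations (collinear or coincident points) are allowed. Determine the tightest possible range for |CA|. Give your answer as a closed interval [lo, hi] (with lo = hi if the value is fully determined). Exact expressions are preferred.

|AB| ∈ {36}
|AD| ∈ {24}
|CD| ∈ {18}
|BD| ∈ [12, 60]
|AC| ∈ [6, 42]
|BC| ∈ [0, 78]

|CA| ∈ [6, 42]  (≈ [6.0000, 42.0000])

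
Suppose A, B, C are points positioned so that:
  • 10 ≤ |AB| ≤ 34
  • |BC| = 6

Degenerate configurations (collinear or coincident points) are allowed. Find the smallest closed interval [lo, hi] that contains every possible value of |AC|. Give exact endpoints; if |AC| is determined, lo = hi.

|AC| ∈ [4, 40]  (≈ [4.0000, 40.0000])

|AB| ∈ [10, 34]
|BC| ∈ {6}
|AC| ∈ [4, 40]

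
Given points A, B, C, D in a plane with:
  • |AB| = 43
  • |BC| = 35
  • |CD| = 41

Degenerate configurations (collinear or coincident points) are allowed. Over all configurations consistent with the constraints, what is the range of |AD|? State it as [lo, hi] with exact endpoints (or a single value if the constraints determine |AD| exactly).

|AD| ∈ [0, 119]  (≈ [0.0000, 119.0000])

|AB| ∈ {43}
|BC| ∈ {35}
|CD| ∈ {41}
|AC| ∈ [8, 78]
|BD| ∈ [6, 76]
|AD| ∈ [0, 119]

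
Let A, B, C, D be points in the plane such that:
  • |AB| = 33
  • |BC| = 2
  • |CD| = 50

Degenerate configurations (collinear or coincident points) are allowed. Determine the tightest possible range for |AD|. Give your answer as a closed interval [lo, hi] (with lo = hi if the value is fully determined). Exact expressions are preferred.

|AB| ∈ {33}
|BC| ∈ {2}
|CD| ∈ {50}
|AC| ∈ [31, 35]
|BD| ∈ [48, 52]
|AD| ∈ [15, 85]

|AD| ∈ [15, 85]  (≈ [15.0000, 85.0000])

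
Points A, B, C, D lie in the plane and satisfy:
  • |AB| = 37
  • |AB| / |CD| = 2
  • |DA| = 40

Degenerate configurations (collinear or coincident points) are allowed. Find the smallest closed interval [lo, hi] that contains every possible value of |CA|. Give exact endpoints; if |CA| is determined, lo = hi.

|CA| ∈ [43/2, 117/2]  (≈ [21.5000, 58.5000])

|AB| ∈ {37}
|AD| ∈ {40}
|CD| ∈ {37/2}
|BD| ∈ [3, 77]
|AC| ∈ [43/2, 117/2]
|BC| ∈ [0, 191/2]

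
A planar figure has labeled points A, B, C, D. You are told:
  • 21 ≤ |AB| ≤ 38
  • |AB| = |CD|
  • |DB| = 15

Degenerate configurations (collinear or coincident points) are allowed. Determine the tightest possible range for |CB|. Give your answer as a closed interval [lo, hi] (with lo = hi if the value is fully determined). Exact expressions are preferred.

|AB| ∈ [21, 38]
|BD| ∈ {15}
|CD| ∈ [21, 38]
|AD| ∈ [6, 53]
|BC| ∈ [6, 53]
|AC| ∈ [0, 91]

|CB| ∈ [6, 53]  (≈ [6.0000, 53.0000])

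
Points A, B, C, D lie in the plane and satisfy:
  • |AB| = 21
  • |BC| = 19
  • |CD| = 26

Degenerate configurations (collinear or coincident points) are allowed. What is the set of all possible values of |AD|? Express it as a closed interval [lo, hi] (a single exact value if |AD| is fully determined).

|AB| ∈ {21}
|BC| ∈ {19}
|CD| ∈ {26}
|AC| ∈ [2, 40]
|BD| ∈ [7, 45]
|AD| ∈ [0, 66]

|AD| ∈ [0, 66]  (≈ [0.0000, 66.0000])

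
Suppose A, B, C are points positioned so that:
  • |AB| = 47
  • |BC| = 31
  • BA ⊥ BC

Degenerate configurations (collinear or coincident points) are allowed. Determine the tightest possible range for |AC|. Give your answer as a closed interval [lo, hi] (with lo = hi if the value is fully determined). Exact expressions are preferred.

|AB| ∈ {47}
|BC| ∈ {31}
|AC| ∈ {√(3170)}

|AC| = √(3170)  (≈ 56.3028)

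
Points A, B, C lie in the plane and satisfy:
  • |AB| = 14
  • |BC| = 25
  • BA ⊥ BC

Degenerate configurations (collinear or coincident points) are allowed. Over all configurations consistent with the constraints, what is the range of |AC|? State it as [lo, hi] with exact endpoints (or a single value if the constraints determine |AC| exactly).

|AC| = √(821)  (≈ 28.6531)

|AB| ∈ {14}
|BC| ∈ {25}
|AC| ∈ {√(821)}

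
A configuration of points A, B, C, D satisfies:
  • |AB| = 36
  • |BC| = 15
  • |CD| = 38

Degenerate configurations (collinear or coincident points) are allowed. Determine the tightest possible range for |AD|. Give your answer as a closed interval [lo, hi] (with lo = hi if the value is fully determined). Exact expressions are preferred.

|AB| ∈ {36}
|BC| ∈ {15}
|CD| ∈ {38}
|AC| ∈ [21, 51]
|BD| ∈ [23, 53]
|AD| ∈ [0, 89]

|AD| ∈ [0, 89]  (≈ [0.0000, 89.0000])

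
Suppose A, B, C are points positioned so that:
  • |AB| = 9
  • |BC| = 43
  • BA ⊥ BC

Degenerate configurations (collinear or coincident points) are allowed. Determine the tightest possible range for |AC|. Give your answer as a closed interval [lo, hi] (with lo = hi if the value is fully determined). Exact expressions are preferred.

|AC| = √(1930)  (≈ 43.9318)

|AB| ∈ {9}
|BC| ∈ {43}
|AC| ∈ {√(1930)}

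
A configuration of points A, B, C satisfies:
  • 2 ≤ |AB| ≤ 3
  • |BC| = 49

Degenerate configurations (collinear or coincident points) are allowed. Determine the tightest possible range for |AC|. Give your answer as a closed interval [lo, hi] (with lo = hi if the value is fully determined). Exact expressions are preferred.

|AB| ∈ [2, 3]
|BC| ∈ {49}
|AC| ∈ [46, 52]

|AC| ∈ [46, 52]  (≈ [46.0000, 52.0000])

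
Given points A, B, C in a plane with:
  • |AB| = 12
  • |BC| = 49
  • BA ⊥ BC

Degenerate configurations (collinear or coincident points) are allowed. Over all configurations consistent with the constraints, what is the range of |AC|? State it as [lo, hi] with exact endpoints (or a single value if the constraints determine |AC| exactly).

|AB| ∈ {12}
|BC| ∈ {49}
|AC| ∈ {√(2545)}

|AC| = √(2545)  (≈ 50.4480)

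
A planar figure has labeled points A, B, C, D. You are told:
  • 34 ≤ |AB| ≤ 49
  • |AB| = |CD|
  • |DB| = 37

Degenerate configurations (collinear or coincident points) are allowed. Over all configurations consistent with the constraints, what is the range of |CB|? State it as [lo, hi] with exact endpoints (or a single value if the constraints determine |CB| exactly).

|CB| ∈ [0, 86]  (≈ [0.0000, 86.0000])

|AB| ∈ [34, 49]
|BD| ∈ {37}
|CD| ∈ [34, 49]
|AD| ∈ [0, 86]
|BC| ∈ [0, 86]
|AC| ∈ [0, 135]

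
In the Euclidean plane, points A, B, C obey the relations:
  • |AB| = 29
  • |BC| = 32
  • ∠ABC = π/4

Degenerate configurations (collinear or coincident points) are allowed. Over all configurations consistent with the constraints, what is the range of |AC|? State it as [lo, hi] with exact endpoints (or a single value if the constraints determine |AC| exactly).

|AC| = √(1865 - 928·√(2))  (≈ 23.5077)

|AB| ∈ {29}
|BC| ∈ {32}
|AC| ∈ {√(1865 - 928·√(2))}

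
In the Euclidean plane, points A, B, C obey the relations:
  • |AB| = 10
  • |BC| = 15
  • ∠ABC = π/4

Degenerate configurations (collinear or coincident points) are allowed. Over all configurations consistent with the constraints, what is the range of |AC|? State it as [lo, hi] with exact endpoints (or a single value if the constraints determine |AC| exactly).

|AB| ∈ {10}
|BC| ∈ {15}
|AC| ∈ {5·√(13 - 6·√(2))}

|AC| = 5·√(13 - 6·√(2))  (≈ 10.6239)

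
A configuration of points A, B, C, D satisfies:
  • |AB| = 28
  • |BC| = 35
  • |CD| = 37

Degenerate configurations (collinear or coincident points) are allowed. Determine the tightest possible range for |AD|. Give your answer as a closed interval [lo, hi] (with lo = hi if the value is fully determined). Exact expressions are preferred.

|AB| ∈ {28}
|BC| ∈ {35}
|CD| ∈ {37}
|AC| ∈ [7, 63]
|BD| ∈ [2, 72]
|AD| ∈ [0, 100]

|AD| ∈ [0, 100]  (≈ [0.0000, 100.0000])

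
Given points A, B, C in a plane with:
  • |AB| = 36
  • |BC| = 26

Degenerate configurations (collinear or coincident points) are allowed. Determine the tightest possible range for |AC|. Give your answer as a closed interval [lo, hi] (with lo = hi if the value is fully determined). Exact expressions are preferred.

|AC| ∈ [10, 62]  (≈ [10.0000, 62.0000])

|AB| ∈ {36}
|BC| ∈ {26}
|AC| ∈ [10, 62]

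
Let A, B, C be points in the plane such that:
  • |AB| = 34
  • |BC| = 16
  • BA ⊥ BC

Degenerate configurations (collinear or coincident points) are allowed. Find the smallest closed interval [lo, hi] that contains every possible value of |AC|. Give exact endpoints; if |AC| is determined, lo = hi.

|AB| ∈ {34}
|BC| ∈ {16}
|AC| ∈ {2·√(353)}

|AC| = 2·√(353)  (≈ 37.5766)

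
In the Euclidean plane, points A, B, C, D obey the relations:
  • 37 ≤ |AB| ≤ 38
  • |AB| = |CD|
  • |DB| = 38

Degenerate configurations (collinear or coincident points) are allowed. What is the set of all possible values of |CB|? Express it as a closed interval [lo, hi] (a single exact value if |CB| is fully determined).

|AB| ∈ [37, 38]
|BD| ∈ {38}
|CD| ∈ [37, 38]
|AD| ∈ [0, 76]
|BC| ∈ [0, 76]
|AC| ∈ [0, 114]

|CB| ∈ [0, 76]  (≈ [0.0000, 76.0000])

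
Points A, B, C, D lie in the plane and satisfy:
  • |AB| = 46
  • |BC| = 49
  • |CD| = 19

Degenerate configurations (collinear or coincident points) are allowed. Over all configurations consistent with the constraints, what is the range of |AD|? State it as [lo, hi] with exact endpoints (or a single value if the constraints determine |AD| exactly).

|AD| ∈ [0, 114]  (≈ [0.0000, 114.0000])

|AB| ∈ {46}
|BC| ∈ {49}
|CD| ∈ {19}
|AC| ∈ [3, 95]
|BD| ∈ [30, 68]
|AD| ∈ [0, 114]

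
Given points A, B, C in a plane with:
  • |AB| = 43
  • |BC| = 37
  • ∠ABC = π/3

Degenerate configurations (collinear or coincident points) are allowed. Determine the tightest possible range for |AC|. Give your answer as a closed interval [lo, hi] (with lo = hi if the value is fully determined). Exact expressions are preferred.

|AB| ∈ {43}
|BC| ∈ {37}
|AC| ∈ {√(1627)}

|AC| = √(1627)  (≈ 40.3361)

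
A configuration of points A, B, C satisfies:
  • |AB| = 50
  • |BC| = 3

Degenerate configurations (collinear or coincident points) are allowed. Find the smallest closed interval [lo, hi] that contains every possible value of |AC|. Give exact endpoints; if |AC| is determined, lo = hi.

|AB| ∈ {50}
|BC| ∈ {3}
|AC| ∈ [47, 53]

|AC| ∈ [47, 53]  (≈ [47.0000, 53.0000])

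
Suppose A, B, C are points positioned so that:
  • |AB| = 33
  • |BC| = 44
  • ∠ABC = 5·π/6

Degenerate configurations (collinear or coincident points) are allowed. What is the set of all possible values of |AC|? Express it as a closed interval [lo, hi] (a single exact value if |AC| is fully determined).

|AB| ∈ {33}
|BC| ∈ {44}
|AC| ∈ {11·√(12·√(3) + 25)}

|AC| = 11·√(12·√(3) + 25)  (≈ 74.4308)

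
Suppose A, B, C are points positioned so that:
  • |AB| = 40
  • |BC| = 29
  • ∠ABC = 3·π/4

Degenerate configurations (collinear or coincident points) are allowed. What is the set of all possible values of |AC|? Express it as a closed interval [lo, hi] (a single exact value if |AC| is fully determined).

|AC| = √(1160·√(2) + 2441)  (≈ 63.8865)

|AB| ∈ {40}
|BC| ∈ {29}
|AC| ∈ {√(1160·√(2) + 2441)}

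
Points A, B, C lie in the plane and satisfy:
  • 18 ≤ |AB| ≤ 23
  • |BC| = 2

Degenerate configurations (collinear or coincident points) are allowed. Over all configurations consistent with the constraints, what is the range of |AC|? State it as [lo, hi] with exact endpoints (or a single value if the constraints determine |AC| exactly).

|AC| ∈ [16, 25]  (≈ [16.0000, 25.0000])

|AB| ∈ [18, 23]
|BC| ∈ {2}
|AC| ∈ [16, 25]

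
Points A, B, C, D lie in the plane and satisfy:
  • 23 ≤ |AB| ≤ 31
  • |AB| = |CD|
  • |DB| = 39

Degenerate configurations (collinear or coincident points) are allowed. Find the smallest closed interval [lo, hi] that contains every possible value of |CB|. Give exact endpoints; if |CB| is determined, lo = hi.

|CB| ∈ [8, 70]  (≈ [8.0000, 70.0000])

|AB| ∈ [23, 31]
|BD| ∈ {39}
|CD| ∈ [23, 31]
|AD| ∈ [8, 70]
|BC| ∈ [8, 70]
|AC| ∈ [0, 101]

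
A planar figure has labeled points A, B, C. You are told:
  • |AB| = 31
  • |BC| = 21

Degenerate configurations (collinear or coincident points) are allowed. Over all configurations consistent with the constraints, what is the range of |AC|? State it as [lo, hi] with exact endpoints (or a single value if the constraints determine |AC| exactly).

|AC| ∈ [10, 52]  (≈ [10.0000, 52.0000])

|AB| ∈ {31}
|BC| ∈ {21}
|AC| ∈ [10, 52]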